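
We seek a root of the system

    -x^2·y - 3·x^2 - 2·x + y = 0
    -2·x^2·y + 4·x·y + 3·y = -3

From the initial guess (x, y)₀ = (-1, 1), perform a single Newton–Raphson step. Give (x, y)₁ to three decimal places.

(-0.833, 1.444)

At (-1, 1): F = (-1.000, 0.000).
Jacobian J = [[-2·x·y - 6·x - 2, -x^2 + 1], [-4·x·y + 4·y, -2·x^2 + 4·x + 3]].
At the point, J = [[6.000, 0.000], [8.000, -3.000]] (det J = -18.000).
Solving J·Δ = −F gives Δ = (0.167, 0.444).
Then the next iterate is (x, y)₁ = (-0.833, 1.444).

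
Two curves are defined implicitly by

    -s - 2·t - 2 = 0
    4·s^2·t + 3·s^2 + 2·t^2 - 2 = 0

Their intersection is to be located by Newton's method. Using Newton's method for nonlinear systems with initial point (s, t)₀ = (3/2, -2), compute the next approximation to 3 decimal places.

At (3/2, -2): F = (0.500, -5.250).
Jacobian J = [[-1, -2], [8·s·t + 6·s, 4·s^2 + 4·t]].
At the point, J = [[-1.000, -2.000], [-15.000, 1.000]] (det J = -31.000).
Solving J·Δ = −F gives Δ = (-0.323, 0.411).
Then the next iterate is (s, t)₁ = (1.177, -1.589).

(1.177, -1.589)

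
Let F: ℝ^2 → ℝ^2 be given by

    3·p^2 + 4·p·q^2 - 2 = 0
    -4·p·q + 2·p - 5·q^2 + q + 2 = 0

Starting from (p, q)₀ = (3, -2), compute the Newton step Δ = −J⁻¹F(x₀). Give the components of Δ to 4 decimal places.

(-1.4466, 0.4962)

At (3, -2): F = (73.0000, 10.0000).
Jacobian J = [[6·p + 4·q^2, 8·p·q], [-4·q + 2, -4·p - 10·q + 1]].
At the point, J = [[34.0000, -48.0000], [10.0000, 9.0000]] (det J = 786.0000).
Solving J·Δ = −F gives Δ = (-1.4466, 0.4962).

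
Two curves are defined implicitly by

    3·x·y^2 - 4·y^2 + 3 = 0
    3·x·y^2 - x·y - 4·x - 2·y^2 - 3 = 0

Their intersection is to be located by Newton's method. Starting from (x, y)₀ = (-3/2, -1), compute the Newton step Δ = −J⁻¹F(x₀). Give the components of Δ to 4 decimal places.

(-0.1207, 0.3448)

At (-3/2, -1): F = (-5.5000, -5.0000).
Jacobian J = [[3·y^2, 6·x·y - 8·y], [3·y^2 - y - 4, 6·x·y - x - 4·y]].
At the point, J = [[3.0000, 17.0000], [0.0000, 14.5000]] (det J = 43.5000).
Solving J·Δ = −F gives Δ = (-0.1207, 0.3448).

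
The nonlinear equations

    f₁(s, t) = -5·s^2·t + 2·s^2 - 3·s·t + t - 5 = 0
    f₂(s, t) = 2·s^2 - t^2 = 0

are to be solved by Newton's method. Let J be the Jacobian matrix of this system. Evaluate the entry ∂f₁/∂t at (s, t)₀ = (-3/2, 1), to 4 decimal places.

-5.7500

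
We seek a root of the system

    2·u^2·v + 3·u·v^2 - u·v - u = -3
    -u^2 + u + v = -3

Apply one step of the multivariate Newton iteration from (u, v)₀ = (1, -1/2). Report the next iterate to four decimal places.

At (1, -1/2): F = (2.2500, 2.5000).
Jacobian J = [[4·u·v + 3·v^2 - v - 1, 2·u^2 + 6·u·v - u], [-2·u + 1, 1]].
At the point, J = [[-1.7500, -2.0000], [-1.0000, 1.0000]] (det J = -3.7500).
Solving J·Δ = −F gives Δ = (1.9333, -0.5667).
Then the next iterate is (u, v)₁ = (2.9333, -1.0667).

(2.9333, -1.0667)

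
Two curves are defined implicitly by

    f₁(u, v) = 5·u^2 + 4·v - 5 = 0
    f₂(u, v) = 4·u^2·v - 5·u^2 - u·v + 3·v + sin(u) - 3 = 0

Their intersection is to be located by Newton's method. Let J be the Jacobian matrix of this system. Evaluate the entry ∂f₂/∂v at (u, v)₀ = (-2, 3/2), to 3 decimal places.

21.000

∂f₂/∂v = 4·u^2 - u + 3.
At (-2, 3/2) this is 21.000.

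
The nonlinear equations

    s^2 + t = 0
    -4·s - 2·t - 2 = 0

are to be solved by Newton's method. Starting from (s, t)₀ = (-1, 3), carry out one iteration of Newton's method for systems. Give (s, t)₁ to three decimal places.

At (-1, 3): F = (4.000, -4.000).
Jacobian J = [[2·s, 1], [-4, -2]].
At the point, J = [[-2.000, 1.000], [-4.000, -2.000]] (det J = 8.000).
Solving J·Δ = −F gives Δ = (0.500, -3.000).
Then the next iterate is (s, t)₁ = (-0.500, 0.000).

(-0.500, 0.000)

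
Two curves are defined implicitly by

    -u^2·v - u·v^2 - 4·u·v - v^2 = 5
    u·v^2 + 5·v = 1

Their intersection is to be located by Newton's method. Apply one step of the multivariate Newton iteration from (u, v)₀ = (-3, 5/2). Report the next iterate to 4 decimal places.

At (-3, 5/2): F = (15.0000, -7.2500).
Jacobian J = [[-2·u·v - v^2 - 4·v, -u^2 - 2·u·v - 4·u - 2·v], [v^2, 2·u·v + 5]].
At the point, J = [[-1.2500, 13.0000], [6.2500, -10.0000]] (det J = -68.7500).
Solving J·Δ = −F gives Δ = (-0.8109, -1.2318).
Then the next iterate is (u, v)₁ = (-3.8109, 1.2682).

(-3.8109, 1.2682)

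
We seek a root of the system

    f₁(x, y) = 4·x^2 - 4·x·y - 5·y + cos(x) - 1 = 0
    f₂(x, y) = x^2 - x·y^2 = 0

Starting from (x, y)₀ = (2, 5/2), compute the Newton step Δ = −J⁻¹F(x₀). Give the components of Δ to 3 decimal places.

At (2, 5/2): F = (-17.91615, -8.500).
Jacobian J = [[8·x - 4·y - sin(x), -4·x - 5], [2·x - y^2, -2·x·y]].
At the point, J = [[5.09070, -13.000], [-2.250, -10.000]] (det J = -80.15703).
Solving J·Δ = −F gives Δ = (0.857, -1.043).

(0.857, -1.043)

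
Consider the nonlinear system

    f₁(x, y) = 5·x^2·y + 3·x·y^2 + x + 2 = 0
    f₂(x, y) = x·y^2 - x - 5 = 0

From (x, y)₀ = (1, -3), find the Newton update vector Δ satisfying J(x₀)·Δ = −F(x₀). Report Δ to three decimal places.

At (1, -3): F = (15.000, 3.000).
Jacobian J = [[10·x·y + 3·y^2 + 1, 5·x^2 + 6·x·y], [y^2 - 1, 2·x·y]].
At the point, J = [[-2.000, -13.000], [8.000, -6.000]] (det J = 116.000).
Solving J·Δ = −F gives Δ = (0.440, 1.086).

(0.440, 1.086)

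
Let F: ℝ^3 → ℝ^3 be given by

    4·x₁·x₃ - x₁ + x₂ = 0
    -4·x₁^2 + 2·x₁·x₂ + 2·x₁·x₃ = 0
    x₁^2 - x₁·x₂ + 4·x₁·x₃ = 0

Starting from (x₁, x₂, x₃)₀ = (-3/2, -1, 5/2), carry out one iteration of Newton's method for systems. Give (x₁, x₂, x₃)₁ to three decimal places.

At (-3/2, -1, 5/2): F = (-14.500, -13.500, -14.250).
Jacobian J = [[4·x₃ - 1, 1, 4·x₁], [-8·x₁ + 2·x₂ + 2·x₃, 2·x₁, 2·x₁], [2·x₁ - x₂ + 4·x₃, -x₁, 4·x₁]].
At the point, J = [[9.000, 1.000, -6.000], [15.000, -3.000, -3.000], [8.000, 1.500, -6.000]] (det J = -10.500).
Solving J·Δ = −F gives Δ = (1.286, 2.071, -0.143).
Then the next iterate is (x₁, x₂, x₃)₁ = (-0.214, 1.071, 2.357).

(-0.214, 1.071, 2.357)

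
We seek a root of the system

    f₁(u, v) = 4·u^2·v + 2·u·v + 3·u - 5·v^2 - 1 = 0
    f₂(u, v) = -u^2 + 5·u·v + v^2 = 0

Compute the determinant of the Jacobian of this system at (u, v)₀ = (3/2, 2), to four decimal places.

412.5000

J = [[8·u·v + 2·v + 3, 4·u^2 + 2·u - 10·v], [-2·u + 5·v, 5·u + 2·v]].
At the point, J = [[31.0000, -8.0000], [7.0000, 11.5000]].
det J = 412.5000.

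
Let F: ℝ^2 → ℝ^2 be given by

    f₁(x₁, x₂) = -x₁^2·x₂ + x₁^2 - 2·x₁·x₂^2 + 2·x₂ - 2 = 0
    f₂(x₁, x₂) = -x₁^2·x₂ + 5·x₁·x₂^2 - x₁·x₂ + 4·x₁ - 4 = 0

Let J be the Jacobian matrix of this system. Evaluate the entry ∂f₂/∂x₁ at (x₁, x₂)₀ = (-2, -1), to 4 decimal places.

∂f₂/∂x₁ = -2·x₁·x₂ + 5·x₂^2 - x₂ + 4.
At (-2, -1) this is 6.0000.

6.0000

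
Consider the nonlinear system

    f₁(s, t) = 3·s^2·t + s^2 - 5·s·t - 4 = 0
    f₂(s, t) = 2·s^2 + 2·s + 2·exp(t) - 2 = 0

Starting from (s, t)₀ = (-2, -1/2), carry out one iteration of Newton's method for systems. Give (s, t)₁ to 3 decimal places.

(-1.389, -0.125)

At (-2, -1/2): F = (-11.000, 3.21306).
Jacobian J = [[6·s·t + 2·s - 5·t, 3·s^2 - 5·s], [4·s + 2, 2·exp(t)]].
At the point, J = [[4.500, 22.000], [-6.000, 1.21306]] (det J = 137.45878).
Solving J·Δ = −F gives Δ = (0.611, 0.375).
Then the next iterate is (s, t)₁ = (-1.389, -0.125).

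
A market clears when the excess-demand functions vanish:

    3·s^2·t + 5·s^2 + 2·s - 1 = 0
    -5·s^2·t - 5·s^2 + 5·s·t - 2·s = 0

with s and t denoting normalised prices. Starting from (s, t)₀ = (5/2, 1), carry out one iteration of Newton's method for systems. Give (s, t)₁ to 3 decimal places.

(2.300, -1.432)

At (5/2, 1): F = (54.000, -55.000).
Jacobian J = [[6·s·t + 10·s + 2, 3·s^2], [-10·s·t - 10·s + 5·t - 2, -5·s^2 + 5·s]].
At the point, J = [[42.000, 18.750], [-47.000, -18.750]] (det J = 93.750).
Solving J·Δ = −F gives Δ = (-0.200, -2.432).
Then the next iterate is (s, t)₁ = (2.300, -1.432).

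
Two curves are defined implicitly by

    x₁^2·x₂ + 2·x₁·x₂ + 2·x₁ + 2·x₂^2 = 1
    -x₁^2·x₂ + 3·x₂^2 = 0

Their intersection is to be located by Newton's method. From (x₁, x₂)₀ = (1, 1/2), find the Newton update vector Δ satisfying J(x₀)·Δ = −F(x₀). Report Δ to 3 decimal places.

At (1, 1/2): F = (3.000, 0.250).
Jacobian J = [[2·x₁·x₂ + 2·x₂ + 2, x₁^2 + 2·x₁ + 4·x₂], [-2·x₁·x₂, -x₁^2 + 6·x₂]].
At the point, J = [[4.000, 5.000], [-1.000, 2.000]] (det J = 13.000).
Solving J·Δ = −F gives Δ = (-0.365, -0.308).

(-0.365, -0.308)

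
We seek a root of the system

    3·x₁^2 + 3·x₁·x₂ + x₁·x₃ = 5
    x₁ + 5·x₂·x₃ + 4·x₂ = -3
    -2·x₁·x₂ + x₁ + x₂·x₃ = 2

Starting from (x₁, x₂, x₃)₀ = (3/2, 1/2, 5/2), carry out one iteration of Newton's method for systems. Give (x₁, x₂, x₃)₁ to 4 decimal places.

(1.1224, -0.3485, 3.1515)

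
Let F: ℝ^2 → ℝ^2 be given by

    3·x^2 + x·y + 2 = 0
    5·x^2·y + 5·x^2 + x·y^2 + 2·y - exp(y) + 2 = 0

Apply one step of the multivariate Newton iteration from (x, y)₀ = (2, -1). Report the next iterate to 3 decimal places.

At (2, -1): F = (12.000, 1.63212).
Jacobian J = [[6·x + y, x], [10·x·y + 10·x + y^2, 5·x^2 + 2·x·y - exp(y) + 2]].
At the point, J = [[11.000, 2.000], [1.000, 17.63212]] (det J = 191.95333).
Solving J·Δ = −F gives Δ = (-1.085, -0.031).
Then the next iterate is (x, y)₁ = (0.915, -1.031).

(0.915, -1.031)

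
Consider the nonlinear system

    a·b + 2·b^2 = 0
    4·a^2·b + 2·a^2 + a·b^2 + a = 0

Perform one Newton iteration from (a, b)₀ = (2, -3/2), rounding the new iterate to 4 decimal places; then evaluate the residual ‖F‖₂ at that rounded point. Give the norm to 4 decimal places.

2.1350

At (2, -3/2): F = (1.5000, -9.5000).
Jacobian J = [[b, a + 4·b], [8·a·b + 4·a + b^2 + 1, 4·a^2 + 2·a·b]].
At the point, J = [[-1.5000, -4.0000], [-12.7500, 10.0000]] (det J = -66.0000).
Solving J·Δ = −F gives Δ = (-0.3485, 0.5057).
Then the next iterate is (a, b)₁ = (1.6515, -0.9943).
Re-evaluating at (1.6515, -0.9943): F = (0.335179, -2.108492), so ‖F‖₂ = 2.1350.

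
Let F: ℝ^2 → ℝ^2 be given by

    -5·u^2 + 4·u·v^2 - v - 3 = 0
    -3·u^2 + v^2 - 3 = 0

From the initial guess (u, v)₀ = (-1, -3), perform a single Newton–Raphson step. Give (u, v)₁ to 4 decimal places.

(-0.5725, -2.0725)

At (-1, -3): F = (-41.0000, 3.0000).
Jacobian J = [[-10·u + 4·v^2, 8·u·v - 1], [-6·u, 2·v]].
At the point, J = [[46.0000, 23.0000], [6.0000, -6.0000]] (det J = -414.0000).
Solving J·Δ = −F gives Δ = (0.4275, 0.9275).
Then the next iterate is (u, v)₁ = (-0.5725, -2.0725).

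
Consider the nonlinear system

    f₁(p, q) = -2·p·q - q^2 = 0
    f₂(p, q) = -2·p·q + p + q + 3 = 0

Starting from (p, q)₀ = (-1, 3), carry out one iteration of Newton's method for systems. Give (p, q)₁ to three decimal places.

(-0.079, 0.868)

At (-1, 3): F = (-3.000, 11.000).
Jacobian J = [[-2·q, -2·p - 2·q], [-2·q + 1, -2·p + 1]].
At the point, J = [[-6.000, -4.000], [-5.000, 3.000]] (det J = -38.000).
Solving J·Δ = −F gives Δ = (0.921, -2.132).
Then the next iterate is (p, q)₁ = (-0.079, 0.868).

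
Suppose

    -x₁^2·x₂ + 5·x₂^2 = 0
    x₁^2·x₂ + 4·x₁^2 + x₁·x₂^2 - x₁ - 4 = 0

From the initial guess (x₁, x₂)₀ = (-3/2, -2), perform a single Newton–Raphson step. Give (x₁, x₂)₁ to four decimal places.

At (-3/2, -2): F = (24.5000, -4.0000).
Jacobian J = [[-2·x₁·x₂, -x₁^2 + 10·x₂], [2·x₁·x₂ + 8·x₁ + x₂^2 - 1, x₁^2 + 2·x₁·x₂]].
At the point, J = [[-6.0000, -22.2500], [-3.0000, 8.2500]] (det J = -116.2500).
Solving J·Δ = −F gives Δ = (0.9731, 0.8387).
Then the next iterate is (x₁, x₂)₁ = (-0.5269, -1.1613).

(-0.5269, -1.1613)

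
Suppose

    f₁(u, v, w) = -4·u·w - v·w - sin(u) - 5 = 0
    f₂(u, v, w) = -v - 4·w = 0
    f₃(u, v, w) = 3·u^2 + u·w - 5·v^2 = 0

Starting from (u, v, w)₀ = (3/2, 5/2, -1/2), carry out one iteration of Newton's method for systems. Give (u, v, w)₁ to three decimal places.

At (3/2, 5/2, -1/2): F = (-1.74749, -0.500, -25.250).
Jacobian J = [[-4·w - cos(u), -w, -4·u - v], [0, -1, -4], [6·u + w, -10·v, u]].
At the point, J = [[1.92926, 0.500, -8.500], [0.000, -1.000, -4.000], [8.500, -25.000, 1.500]] (det J = -285.07017).
Solving J·Δ = −F gives Δ = (1.181, -0.607, 0.027).
Then the next iterate is (u, v, w)₁ = (2.681, 1.893, -0.473).

(2.681, 1.893, -0.473)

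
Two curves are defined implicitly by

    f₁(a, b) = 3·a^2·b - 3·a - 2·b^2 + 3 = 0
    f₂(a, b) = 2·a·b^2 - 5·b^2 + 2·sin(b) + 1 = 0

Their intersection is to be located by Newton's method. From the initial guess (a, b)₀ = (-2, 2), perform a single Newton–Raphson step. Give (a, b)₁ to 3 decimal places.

(-1.181, 1.277)

At (-2, 2): F = (25.000, -33.18141).
Jacobian J = [[6·a·b - 3, 3·a^2 - 4·b], [2·b^2, 4·a·b - 10·b + 2·cos(b)]].
At the point, J = [[-27.000, 4.000], [8.000, -36.83229]] (det J = 962.47193).
Solving J·Δ = −F gives Δ = (0.819, -0.723).
Then the next iterate is (a, b)₁ = (-1.181, 1.277).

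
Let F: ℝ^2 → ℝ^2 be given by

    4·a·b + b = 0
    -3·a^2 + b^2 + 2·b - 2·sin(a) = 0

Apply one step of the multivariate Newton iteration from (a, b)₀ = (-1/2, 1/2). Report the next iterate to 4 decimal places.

(-0.4943, 0.0114)

At (-1/2, 1/2): F = (-0.5000, 1.458851).
Jacobian J = [[4·b, 4·a + 1], [-6·a - 2·cos(a), 2·b + 2]].
At the point, J = [[2.0000, -1.0000], [1.244835, 3.0000]] (det J = 7.244835).
Solving J·Δ = −F gives Δ = (0.0057, -0.4886).
Then the next iterate is (a, b)₁ = (-0.4943, 0.0114).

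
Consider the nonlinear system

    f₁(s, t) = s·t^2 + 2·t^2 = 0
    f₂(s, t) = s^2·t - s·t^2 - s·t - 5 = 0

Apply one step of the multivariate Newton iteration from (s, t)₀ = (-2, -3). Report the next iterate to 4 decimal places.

At (-2, -3): F = (0.0000, -5.0000).
Jacobian J = [[t^2, 2·s·t + 4·t], [2·s·t - t^2 - t, s^2 - 2·s·t - s]].
At the point, J = [[9.0000, 0.0000], [6.0000, -6.0000]] (det J = -54.0000).
Solving J·Δ = −F gives Δ = (0.0000, -0.8333).
Then the next iterate is (s, t)₁ = (-2.0000, -3.8333).

(-2.0000, -3.8333)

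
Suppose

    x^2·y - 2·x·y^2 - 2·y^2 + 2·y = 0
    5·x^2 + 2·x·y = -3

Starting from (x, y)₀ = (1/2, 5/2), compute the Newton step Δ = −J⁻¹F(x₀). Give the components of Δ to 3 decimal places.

At (1/2, 5/2): F = (-13.125, 6.750).
Jacobian J = [[2·x·y - 2·y^2, x^2 - 4·x·y - 4·y + 2], [10·x + 2·y, 2·x]].
At the point, J = [[-10.000, -12.750], [10.000, 1.000]] (det J = 117.500).
Solving J·Δ = −F gives Δ = (-0.621, -0.543).

(-0.621, -0.543)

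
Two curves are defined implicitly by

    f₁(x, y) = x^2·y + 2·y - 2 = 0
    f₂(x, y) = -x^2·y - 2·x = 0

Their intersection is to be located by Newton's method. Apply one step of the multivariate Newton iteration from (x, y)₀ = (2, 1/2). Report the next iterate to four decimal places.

At (2, 1/2): F = (1.0000, -6.0000).
Jacobian J = [[2·x·y, x^2 + 2], [-2·x·y - 2, -x^2]].
At the point, J = [[2.0000, 6.0000], [-4.0000, -4.0000]] (det J = 16.0000).
Solving J·Δ = −F gives Δ = (-2.0000, 0.5000).
Then the next iterate is (x, y)₁ = (0.0000, 1.0000).

(0.0000, 1.0000)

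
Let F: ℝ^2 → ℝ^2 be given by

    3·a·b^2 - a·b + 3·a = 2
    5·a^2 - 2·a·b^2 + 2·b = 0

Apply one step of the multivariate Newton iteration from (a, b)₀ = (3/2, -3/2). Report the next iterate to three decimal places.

At (3/2, -3/2): F = (14.875, 1.500).
Jacobian J = [[3·b^2 - b + 3, 6·a·b - a], [10·a - 2·b^2, -4·a·b + 2]].
At the point, J = [[11.250, -15.000], [10.500, 11.000]] (det J = 281.250).
Solving J·Δ = −F gives Δ = (-0.662, 0.495).
Then the next iterate is (a, b)₁ = (0.838, -1.005).

(0.838, -1.005)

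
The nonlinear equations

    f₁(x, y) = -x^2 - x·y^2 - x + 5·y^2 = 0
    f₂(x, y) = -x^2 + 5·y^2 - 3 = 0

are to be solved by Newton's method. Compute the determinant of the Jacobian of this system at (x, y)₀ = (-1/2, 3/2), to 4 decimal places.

-50.2500

J = [[-2·x - y^2 - 1, -2·x·y + 10·y], [-2·x, 10·y]].
At the point, J = [[-2.2500, 16.5000], [1.0000, 15.0000]].
det J = -50.2500.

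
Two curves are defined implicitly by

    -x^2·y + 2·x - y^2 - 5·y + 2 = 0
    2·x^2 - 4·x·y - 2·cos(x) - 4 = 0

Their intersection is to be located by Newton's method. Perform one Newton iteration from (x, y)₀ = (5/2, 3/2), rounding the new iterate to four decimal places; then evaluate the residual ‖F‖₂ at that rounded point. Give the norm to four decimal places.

At (5/2, 3/2): F = (-12.1250, -4.897713).
Jacobian J = [[-2·x·y + 2, -x^2 - 2·y - 5], [4·x - 4·y + 2·sin(x), -4·x]].
At the point, J = [[-5.5000, -14.2500], [5.196944, -10.0000]] (det J = 129.056456).
Solving J·Δ = −F gives Δ = (-0.3987, -0.6970).
Then the next iterate is (x, y)₁ = (2.1013, 0.8030).
Re-evaluating at (2.1013, 0.8030): F = (-2.002825, -0.906517), so ‖F‖₂ = 2.1984.

2.1984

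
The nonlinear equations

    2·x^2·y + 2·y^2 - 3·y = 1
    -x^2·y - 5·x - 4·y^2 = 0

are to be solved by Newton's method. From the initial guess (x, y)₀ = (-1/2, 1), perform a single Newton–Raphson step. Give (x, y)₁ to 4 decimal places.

At (-1/2, 1): F = (-1.5000, -1.7500).
Jacobian J = [[4·x·y, 2·x^2 + 4·y - 3], [-2·x·y - 5, -x^2 - 8·y]].
At the point, J = [[-2.0000, 1.5000], [-4.0000, -8.2500]] (det J = 22.5000).
Solving J·Δ = −F gives Δ = (-0.6667, 0.1111).
Then the next iterate is (x, y)₁ = (-1.1667, 1.1111).

(-1.1667, 1.1111)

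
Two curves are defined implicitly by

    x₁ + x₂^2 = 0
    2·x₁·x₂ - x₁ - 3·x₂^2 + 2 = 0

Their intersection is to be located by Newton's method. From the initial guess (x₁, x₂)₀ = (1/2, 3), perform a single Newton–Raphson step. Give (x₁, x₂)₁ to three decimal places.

(-0.064, 1.511)

At (1/2, 3): F = (9.500, -22.500).
Jacobian J = [[1, 2·x₂], [2·x₂ - 1, 2·x₁ - 6·x₂]].
At the point, J = [[1.000, 6.000], [5.000, -17.000]] (det J = -47.000).
Solving J·Δ = −F gives Δ = (-0.564, -1.489).
Then the next iterate is (x₁, x₂)₁ = (-0.064, 1.511).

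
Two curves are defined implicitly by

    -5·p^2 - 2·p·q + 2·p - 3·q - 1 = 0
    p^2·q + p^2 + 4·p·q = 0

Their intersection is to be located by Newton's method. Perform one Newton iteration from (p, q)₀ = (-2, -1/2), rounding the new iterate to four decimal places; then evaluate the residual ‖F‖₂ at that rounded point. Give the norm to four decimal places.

6.9281

At (-2, -1/2): F = (-25.5000, 6.0000).
Jacobian J = [[-10·p - 2·q + 2, -2·p - 3], [2·p·q + 2·p + 4·q, p^2 + 4·p]].
At the point, J = [[23.0000, 1.0000], [-4.0000, -4.0000]] (det J = -88.0000).
Solving J·Δ = −F gives Δ = (1.0909, 0.4091).
Then the next iterate is (p, q)₁ = (-0.9091, -0.0909).
Re-evaluating at (-0.9091, -0.0909): F = (-6.843088, 1.081886), so ‖F‖₂ = 6.9281.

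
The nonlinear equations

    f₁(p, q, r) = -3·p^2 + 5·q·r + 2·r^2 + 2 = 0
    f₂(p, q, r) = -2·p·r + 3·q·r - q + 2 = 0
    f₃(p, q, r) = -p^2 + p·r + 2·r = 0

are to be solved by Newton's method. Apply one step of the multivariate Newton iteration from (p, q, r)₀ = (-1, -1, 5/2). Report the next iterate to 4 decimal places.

(-1.7946, -1.3688, 4.5755)

At (-1, -1, 5/2): F = (-1.0000, 0.5000, 1.5000).
Jacobian J = [[-6·p, 5·r, 5·q + 4·r], [-2·r, 3·r - 1, -2·p + 3·q], [-2·p + r, 0, p + 2]].
At the point, J = [[6.0000, 12.5000, 5.0000], [-5.0000, 6.5000, -1.0000], [4.5000, 0.0000, 1.0000]] (det J = -101.0000).
Solving J·Δ = −F gives Δ = (-0.7946, -0.3688, 2.0755).
Then the next iterate is (p, q, r)₁ = (-1.7946, -1.3688, 4.5755).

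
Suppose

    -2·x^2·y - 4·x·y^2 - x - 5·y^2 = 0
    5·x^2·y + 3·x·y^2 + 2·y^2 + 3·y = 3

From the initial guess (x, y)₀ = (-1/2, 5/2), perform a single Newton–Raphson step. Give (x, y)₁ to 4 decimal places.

(0.2799, 0.1852)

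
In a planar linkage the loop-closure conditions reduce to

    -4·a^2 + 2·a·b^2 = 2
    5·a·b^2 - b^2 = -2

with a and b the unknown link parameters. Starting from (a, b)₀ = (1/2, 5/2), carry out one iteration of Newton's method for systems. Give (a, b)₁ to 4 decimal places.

(0.1486, 2.4473)

At (1/2, 5/2): F = (3.2500, 11.3750).
Jacobian J = [[-8·a + 2·b^2, 4·a·b], [5·b^2, 10·a·b - 2·b]].
At the point, J = [[8.5000, 5.0000], [31.2500, 7.5000]] (det J = -92.5000).
Solving J·Δ = −F gives Δ = (-0.3514, -0.0527).
Then the next iterate is (a, b)₁ = (0.1486, 2.4473).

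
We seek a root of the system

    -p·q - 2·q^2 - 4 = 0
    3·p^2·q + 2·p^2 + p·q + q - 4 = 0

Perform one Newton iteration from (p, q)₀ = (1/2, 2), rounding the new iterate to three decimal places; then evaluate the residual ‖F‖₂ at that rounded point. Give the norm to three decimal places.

4.860

At (1/2, 2): F = (-13.000, 1.000).
Jacobian J = [[-q, -p - 4·q], [6·p·q + 4·p + q, 3·p^2 + p + 1]].
At the point, J = [[-2.000, -8.500], [10.000, 2.250]] (det J = 80.500).
Solving J·Δ = −F gives Δ = (0.258, -1.590).
Then the next iterate is (p, q)₁ = (0.758, 0.410).
Re-evaluating at (0.758, 0.410): F = (-4.64698, -1.42338), so ‖F‖₂ = 4.860.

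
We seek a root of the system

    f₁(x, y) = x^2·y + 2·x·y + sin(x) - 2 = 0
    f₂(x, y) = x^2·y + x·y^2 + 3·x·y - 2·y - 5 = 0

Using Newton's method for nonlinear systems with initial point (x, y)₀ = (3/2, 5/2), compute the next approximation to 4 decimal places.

(0.0107, 3.7569)

At (3/2, 5/2): F = (12.122495, 16.2500).
Jacobian J = [[2·x·y + 2·y + cos(x), x^2 + 2·x], [2·x·y + y^2 + 3·y, x^2 + 2·x·y + 3·x - 2]].
At the point, J = [[12.570737, 5.2500], [21.2500, 12.2500]] (det J = 42.429031).
Solving J·Δ = −F gives Δ = (-1.4893, 1.2569).
Then the next iterate is (x, y)₁ = (0.0107, 3.7569).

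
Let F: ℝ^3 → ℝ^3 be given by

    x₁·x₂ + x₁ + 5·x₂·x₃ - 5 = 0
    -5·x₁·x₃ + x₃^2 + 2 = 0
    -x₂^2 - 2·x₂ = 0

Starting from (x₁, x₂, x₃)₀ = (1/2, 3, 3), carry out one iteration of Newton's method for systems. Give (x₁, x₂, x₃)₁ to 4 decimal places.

At (1/2, 3, 3): F = (42.0000, 3.5000, -15.0000).
Jacobian J = [[x₂ + 1, x₁ + 5·x₃, 5·x₂], [-5·x₃, 0, -5·x₁ + 2·x₃], [0, -2·x₂ - 2, 0]].
At the point, J = [[4.0000, 15.5000, 15.0000], [-15.0000, 0.0000, 3.5000], [0.0000, -8.0000, 0.0000]] (det J = 1912.0000).
Solving J·Δ = −F gives Δ = (0.0302, -1.8750, -0.8706).
Then the next iterate is (x₁, x₂, x₃)₁ = (0.5302, 1.1250, 2.1294).

(0.5302, 1.1250, 2.1294)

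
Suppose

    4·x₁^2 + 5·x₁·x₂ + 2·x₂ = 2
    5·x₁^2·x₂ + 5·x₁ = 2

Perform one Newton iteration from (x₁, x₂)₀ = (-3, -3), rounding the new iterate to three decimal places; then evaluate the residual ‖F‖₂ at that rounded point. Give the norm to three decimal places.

At (-3, -3): F = (73.000, -152.000).
Jacobian J = [[8·x₁ + 5·x₂, 5·x₁ + 2], [10·x₁·x₂ + 5, 5·x₁^2]].
At the point, J = [[-39.000, -13.000], [95.000, 45.000]] (det J = -520.000).
Solving J·Δ = −F gives Δ = (2.517, -1.937).
Then the next iterate is (x₁, x₂)₁ = (-0.483, -4.937).
Re-evaluating at (-0.483, -4.937): F = (0.98201, -10.17374), so ‖F‖₂ = 10.221.

10.221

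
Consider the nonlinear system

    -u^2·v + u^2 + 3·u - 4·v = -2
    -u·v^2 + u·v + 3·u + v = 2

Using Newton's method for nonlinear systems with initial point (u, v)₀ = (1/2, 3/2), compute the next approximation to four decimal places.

At (1/2, 3/2): F = (-2.6250, 0.6250).
Jacobian J = [[-2·u·v + 2·u + 3, -u^2 - 4], [-v^2 + v + 3, -2·u·v + u + 1]].
At the point, J = [[2.5000, -4.2500], [2.2500, 0.0000]] (det J = 9.5625).
Solving J·Δ = −F gives Δ = (-0.2778, -0.7810).
Then the next iterate is (u, v)₁ = (0.2222, 0.7190).

(0.2222, 0.7190)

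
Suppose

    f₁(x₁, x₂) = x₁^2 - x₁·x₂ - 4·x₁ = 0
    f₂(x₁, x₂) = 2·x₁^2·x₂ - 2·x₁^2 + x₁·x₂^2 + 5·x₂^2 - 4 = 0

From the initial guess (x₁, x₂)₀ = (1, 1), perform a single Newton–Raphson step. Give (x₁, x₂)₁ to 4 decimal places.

At (1, 1): F = (-4.0000, 2.0000).
Jacobian J = [[2·x₁ - x₂ - 4, -x₁], [4·x₁·x₂ - 4·x₁ + x₂^2, 2·x₁^2 + 2·x₁·x₂ + 10·x₂]].
At the point, J = [[-3.0000, -1.0000], [1.0000, 14.0000]] (det J = -41.0000).
Solving J·Δ = −F gives Δ = (-1.3171, -0.0488).
Then the next iterate is (x₁, x₂)₁ = (-0.3171, 0.9512).

(-0.3171, 0.9512)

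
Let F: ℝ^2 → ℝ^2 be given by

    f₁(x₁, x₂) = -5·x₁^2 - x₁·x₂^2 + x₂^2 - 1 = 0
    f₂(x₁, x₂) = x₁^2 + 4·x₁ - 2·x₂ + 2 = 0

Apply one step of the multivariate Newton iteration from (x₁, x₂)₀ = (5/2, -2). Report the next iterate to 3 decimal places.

At (5/2, -2): F = (-38.250, 22.250).
Jacobian J = [[-10·x₁ - x₂^2, -2·x₁·x₂ + 2·x₂], [2·x₁ + 4, -2]].
At the point, J = [[-29.000, 6.000], [9.000, -2.000]] (det J = 4.000).
Solving J·Δ = −F gives Δ = (14.250, 75.250).
Then the next iterate is (x₁, x₂)₁ = (16.750, 73.250).

(16.750, 73.250)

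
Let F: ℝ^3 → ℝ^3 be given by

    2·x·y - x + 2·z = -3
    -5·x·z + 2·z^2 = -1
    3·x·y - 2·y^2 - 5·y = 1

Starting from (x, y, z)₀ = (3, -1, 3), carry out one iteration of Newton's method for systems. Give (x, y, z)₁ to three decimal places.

(1.876, -0.547, -0.047)

At (3, -1, 3): F = (0.000, -26.000, -7.000).
Jacobian J = [[2·y - 1, 2·x, 2], [-5·z, 0, -5·x + 4·z], [3·y, 3·x - 4·y - 5, 0]].
At the point, J = [[-3.000, 6.000, 2.000], [-15.000, 0.000, -3.000], [-3.000, 8.000, 0.000]] (det J = -258.000).
Solving J·Δ = −F gives Δ = (-1.124, 0.453, -3.047).
Then the next iterate is (x, y, z)₁ = (1.876, -0.547, -0.047).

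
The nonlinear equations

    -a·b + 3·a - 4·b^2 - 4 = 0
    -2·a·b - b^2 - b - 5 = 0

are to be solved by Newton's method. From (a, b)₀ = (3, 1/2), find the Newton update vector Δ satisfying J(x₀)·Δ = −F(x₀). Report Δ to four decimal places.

(-3.0093, -0.7176)

At (3, 1/2): F = (2.5000, -8.7500).
Jacobian J = [[-b + 3, -a - 8·b], [-2·b, -2·a - 2·b - 1]].
At the point, J = [[2.5000, -7.0000], [-1.0000, -8.0000]] (det J = -27.0000).
Solving J·Δ = −F gives Δ = (-3.0093, -0.7176).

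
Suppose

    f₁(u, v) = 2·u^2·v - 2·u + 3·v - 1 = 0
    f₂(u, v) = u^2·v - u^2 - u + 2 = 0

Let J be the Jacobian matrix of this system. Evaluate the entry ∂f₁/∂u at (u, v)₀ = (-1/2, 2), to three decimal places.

-6.000

∂f₁/∂u = 4·u·v - 2.
At (-1/2, 2) this is -6.000.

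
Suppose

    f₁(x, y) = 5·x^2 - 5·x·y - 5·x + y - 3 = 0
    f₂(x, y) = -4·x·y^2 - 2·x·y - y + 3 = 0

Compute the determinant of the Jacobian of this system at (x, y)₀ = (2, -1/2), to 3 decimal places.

52.500

J = [[10·x - 5·y - 5, -5·x + 1], [-4·y^2 - 2·y, -8·x·y - 2·x - 1]].
At the point, J = [[17.500, -9.000], [0.000, 3.000]].
det J = 52.500.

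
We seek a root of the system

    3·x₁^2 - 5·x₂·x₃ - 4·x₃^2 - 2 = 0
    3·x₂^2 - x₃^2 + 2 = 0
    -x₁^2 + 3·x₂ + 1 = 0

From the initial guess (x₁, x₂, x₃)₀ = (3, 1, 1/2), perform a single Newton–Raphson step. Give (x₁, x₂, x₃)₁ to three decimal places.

(1.785, 0.237, 0.671)

At (3, 1, 1/2): F = (21.500, 4.750, -5.000).
Jacobian J = [[6·x₁, -5·x₃, -5·x₂ - 8·x₃], [0, 6·x₂, -2·x₃], [-2·x₁, 3, 0]].
At the point, J = [[18.000, -2.500, -9.000], [0.000, 6.000, -1.000], [-6.000, 3.000, 0.000]] (det J = -285.000).
Solving J·Δ = −F gives Δ = (-1.215, -0.763, 0.171).
Then the next iterate is (x₁, x₂, x₃)₁ = (1.785, 0.237, 0.671).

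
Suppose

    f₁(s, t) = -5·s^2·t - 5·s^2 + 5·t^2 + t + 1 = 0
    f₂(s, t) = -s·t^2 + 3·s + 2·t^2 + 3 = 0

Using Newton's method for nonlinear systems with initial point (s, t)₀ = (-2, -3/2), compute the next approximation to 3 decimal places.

At (-2, -3/2): F = (20.750, 6.000).
Jacobian J = [[-10·s·t - 10·s, -5·s^2 + 10·t + 1], [-t^2 + 3, -2·s·t + 4·t]].
At the point, J = [[-10.000, -34.000], [0.750, -12.000]] (det J = 145.500).
Solving J·Δ = −F gives Δ = (0.309, 0.519).
Then the next iterate is (s, t)₁ = (-1.691, -0.981).

(-1.691, -0.981)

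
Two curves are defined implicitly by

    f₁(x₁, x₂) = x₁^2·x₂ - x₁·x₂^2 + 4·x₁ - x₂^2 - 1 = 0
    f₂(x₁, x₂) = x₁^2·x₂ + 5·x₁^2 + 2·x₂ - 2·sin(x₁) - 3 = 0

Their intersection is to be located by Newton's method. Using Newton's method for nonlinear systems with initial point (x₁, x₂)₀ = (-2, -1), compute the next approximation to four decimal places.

(-0.6502, 0.2758)

At (-2, -1): F = (-12.0000, 12.818595).
Jacobian J = [[2·x₁·x₂ - x₂^2 + 4, x₁^2 - 2·x₁·x₂ - 2·x₂], [2·x₁·x₂ + 10·x₁ - 2·cos(x₁), x₁^2 + 2]].
At the point, J = [[7.0000, 2.0000], [-15.167706, 6.0000]] (det J = 72.335413).
Solving J·Δ = −F gives Δ = (1.3498, 1.2758).
Then the next iterate is (x₁, x₂)₁ = (-0.6502, 0.2758).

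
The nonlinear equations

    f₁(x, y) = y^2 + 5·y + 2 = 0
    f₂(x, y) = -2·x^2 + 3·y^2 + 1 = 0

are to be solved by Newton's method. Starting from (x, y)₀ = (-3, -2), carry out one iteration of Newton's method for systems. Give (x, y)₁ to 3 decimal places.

At (-3, -2): F = (-4.000, -5.000).
Jacobian J = [[0, 2·y + 5], [-4·x, 6·y]].
At the point, J = [[0.000, 1.000], [12.000, -12.000]] (det J = -12.000).
Solving J·Δ = −F gives Δ = (4.417, 4.000).
Then the next iterate is (x, y)₁ = (1.417, 2.000).

(1.417, 2.000)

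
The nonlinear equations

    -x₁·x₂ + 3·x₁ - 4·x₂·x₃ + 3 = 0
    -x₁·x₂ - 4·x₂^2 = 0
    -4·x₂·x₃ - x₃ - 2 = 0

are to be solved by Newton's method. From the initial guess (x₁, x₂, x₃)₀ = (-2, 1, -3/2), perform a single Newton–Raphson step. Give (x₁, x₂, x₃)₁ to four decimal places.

At (-2, 1, -3/2): F = (5.0000, -2.0000, 5.5000).
Jacobian J = [[-x₂ + 3, -x₁ - 4·x₃, -4·x₂], [-x₂, -x₁ - 8·x₂, 0], [0, -4·x₃, -4·x₂ - 1]].
At the point, J = [[2.0000, 8.0000, -4.0000], [-1.0000, -6.0000, 0.0000], [0.0000, 6.0000, -5.0000]] (det J = 44.0000).
Solving J·Δ = −F gives Δ = (0.3182, -0.3864, 0.6364).
Then the next iterate is (x₁, x₂, x₃)₁ = (-1.6818, 0.6136, -0.8636).

(-1.6818, 0.6136, -0.8636)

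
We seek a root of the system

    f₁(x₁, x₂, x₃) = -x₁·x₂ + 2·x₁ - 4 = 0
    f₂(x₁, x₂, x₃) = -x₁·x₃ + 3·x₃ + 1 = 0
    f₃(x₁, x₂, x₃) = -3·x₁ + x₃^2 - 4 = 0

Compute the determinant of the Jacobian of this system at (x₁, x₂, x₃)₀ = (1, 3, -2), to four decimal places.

-2.0000

J = [[-x₂ + 2, -x₁, 0], [-x₃, 0, -x₁ + 3], [-3, 0, 2·x₃]].
At the point, J = [[-1.0000, -1.0000, 0.0000], [2.0000, 0.0000, 2.0000], [-3.0000, 0.0000, -4.0000]].
det J = -2.0000.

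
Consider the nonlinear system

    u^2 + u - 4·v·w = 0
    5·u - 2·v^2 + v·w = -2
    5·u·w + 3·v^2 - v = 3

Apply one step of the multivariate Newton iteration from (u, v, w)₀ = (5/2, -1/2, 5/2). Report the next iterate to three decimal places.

(0.037, -0.588, 2.575)

At (5/2, -1/2, 5/2): F = (13.750, 12.750, 29.500).
Jacobian J = [[2·u + 1, -4·w, -4·v], [5, -4·v + w, v], [5·w, 6·v - 1, 5·u]].
At the point, J = [[6.000, -10.000, 2.000], [5.000, 4.500, -0.500], [12.500, -4.000, 12.500]] (det J = 860.500).
Solving J·Δ = −F gives Δ = (-2.463, -0.088, 0.075).
Then the next iterate is (u, v, w)₁ = (0.037, -0.588, 2.575).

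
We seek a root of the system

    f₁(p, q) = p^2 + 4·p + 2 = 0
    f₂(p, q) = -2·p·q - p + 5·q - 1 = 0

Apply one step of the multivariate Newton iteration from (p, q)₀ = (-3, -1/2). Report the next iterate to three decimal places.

At (-3, -1/2): F = (-1.000, -3.500).
Jacobian J = [[2·p + 4, 0], [-2·q - 1, -2·p + 5]].
At the point, J = [[-2.000, 0.000], [0.000, 11.000]] (det J = -22.000).
Solving J·Δ = −F gives Δ = (-0.500, 0.318).
Then the next iterate is (p, q)₁ = (-3.500, -0.182).

(-3.500, -0.182)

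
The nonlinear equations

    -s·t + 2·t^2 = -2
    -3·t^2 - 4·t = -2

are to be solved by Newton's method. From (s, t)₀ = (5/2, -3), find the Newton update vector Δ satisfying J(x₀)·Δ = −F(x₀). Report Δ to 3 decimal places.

At (5/2, -3): F = (27.500, -13.000).
Jacobian J = [[-t, -s + 4·t], [0, -6·t - 4]].
At the point, J = [[3.000, -14.500], [0.000, 14.000]] (det J = 42.000).
Solving J·Δ = −F gives Δ = (-4.679, 0.929).

(-4.679, 0.929)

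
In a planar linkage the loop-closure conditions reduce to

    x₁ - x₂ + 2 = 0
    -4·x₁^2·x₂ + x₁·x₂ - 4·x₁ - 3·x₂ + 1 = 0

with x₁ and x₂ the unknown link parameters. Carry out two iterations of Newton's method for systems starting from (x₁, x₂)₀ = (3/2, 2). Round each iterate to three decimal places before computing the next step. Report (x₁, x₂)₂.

(-0.326, 1.674)

At (3/2, 2): F = (1.500, -26.000).
Jacobian J = [[1, -1], [-8·x₁·x₂ + x₂ - 4, -4·x₁^2 + x₁ - 3]].
At the point, J = [[1.000, -1.000], [-26.000, -10.500]] (det J = -36.500).
Solving J·Δ = −F gives Δ = (-1.144, 0.356).
Then the next iterate is (x₁, x₂)₁ = (0.356, 2.356).
Round to (0.356, 2.356) and repeat: F = (0.000, -7.84762), J = [[1.000, -1.000], [-8.35389, -3.15094]].
Δ = (-0.682, -0.682), so (x₁, x₂)₂ = (-0.326, 1.674).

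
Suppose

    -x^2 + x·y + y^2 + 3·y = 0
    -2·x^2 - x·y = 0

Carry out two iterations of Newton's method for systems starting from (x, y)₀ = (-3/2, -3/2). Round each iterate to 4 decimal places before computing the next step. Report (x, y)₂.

(0.0227, -3.1818)

At (-3/2, -3/2): F = (-2.2500, -6.7500).
Jacobian J = [[-2·x + y, x + 2·y + 3], [-4·x - y, -x]].
At the point, J = [[1.5000, -1.5000], [7.5000, 1.5000]] (det J = 13.5000).
Solving J·Δ = −F gives Δ = (1.0000, -0.5000).
Then the next iterate is (x, y)₁ = (-0.5000, -2.0000).
Round to (-0.5000, -2.0000) and repeat: F = (-1.2500, -1.5000), J = [[-1.0000, -1.5000], [4.0000, 0.5000]].
Δ = (0.5227, -1.1818), so (x, y)₂ = (0.0227, -3.1818).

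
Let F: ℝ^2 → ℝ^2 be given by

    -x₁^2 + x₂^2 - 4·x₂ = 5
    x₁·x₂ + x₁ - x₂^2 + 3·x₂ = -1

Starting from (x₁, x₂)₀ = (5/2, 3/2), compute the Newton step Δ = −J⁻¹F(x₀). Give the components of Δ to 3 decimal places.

At (5/2, 3/2): F = (-15.000, 9.500).
Jacobian J = [[-2·x₁, 2·x₂ - 4], [x₂ + 1, x₁ - 2·x₂ + 3]].
At the point, J = [[-5.000, -1.000], [2.500, 2.500]] (det J = -10.000).
Solving J·Δ = −F gives Δ = (-2.800, -1.000).

(-2.800, -1.000)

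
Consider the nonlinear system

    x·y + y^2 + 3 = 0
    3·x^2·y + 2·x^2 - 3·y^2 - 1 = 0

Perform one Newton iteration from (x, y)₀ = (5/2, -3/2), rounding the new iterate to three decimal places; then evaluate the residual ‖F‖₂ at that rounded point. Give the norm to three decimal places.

At (5/2, -3/2): F = (1.500, -23.375).
Jacobian J = [[y, x + 2·y], [6·x·y + 4·x, 3·x^2 - 6·y]].
At the point, J = [[-1.500, -0.500], [-12.500, 27.750]] (det J = -47.875).
Solving J·Δ = −F gives Δ = (0.625, 1.124).
Then the next iterate is (x, y)₁ = (3.125, -0.376).
Re-evaluating at (3.125, -0.376): F = (1.96638, 7.09150), so ‖F‖₂ = 7.359.

7.359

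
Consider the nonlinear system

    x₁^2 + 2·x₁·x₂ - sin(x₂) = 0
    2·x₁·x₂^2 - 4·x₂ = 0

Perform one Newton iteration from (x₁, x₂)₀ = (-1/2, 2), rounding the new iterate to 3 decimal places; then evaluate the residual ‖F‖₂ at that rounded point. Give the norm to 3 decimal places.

4.233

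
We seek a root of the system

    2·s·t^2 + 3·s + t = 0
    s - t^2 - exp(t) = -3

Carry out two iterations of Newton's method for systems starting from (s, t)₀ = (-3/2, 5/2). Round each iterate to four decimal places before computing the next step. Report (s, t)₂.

(-0.6121, 0.9409)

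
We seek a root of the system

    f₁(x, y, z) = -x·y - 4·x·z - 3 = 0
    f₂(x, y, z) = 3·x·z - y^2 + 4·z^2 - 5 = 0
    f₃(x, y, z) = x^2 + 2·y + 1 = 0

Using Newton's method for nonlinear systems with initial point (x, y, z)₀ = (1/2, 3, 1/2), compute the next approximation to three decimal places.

(0.425, -0.588, -1.166)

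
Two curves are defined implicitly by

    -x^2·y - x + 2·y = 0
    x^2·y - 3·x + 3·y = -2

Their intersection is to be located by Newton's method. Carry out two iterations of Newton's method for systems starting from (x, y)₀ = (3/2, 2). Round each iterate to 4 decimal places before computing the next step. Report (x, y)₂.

(0.8059, 0.2448)

At (3/2, 2): F = (-2.0000, 8.0000).
Jacobian J = [[-2·x·y - 1, -x^2 + 2], [2·x·y - 3, x^2 + 3]].
At the point, J = [[-7.0000, -0.2500], [3.0000, 5.2500]] (det J = -36.0000).
Solving J·Δ = −F gives Δ = (-0.2361, -1.3889).
Then the next iterate is (x, y)₁ = (1.2639, 0.6111).
Round to (1.2639, 0.6111) and repeat: F = (-1.017898, 1.017798), J = [[-2.544739, 0.402557], [-1.455261, 4.597443]].
Δ = (-0.4580, -0.3663), so (x, y)₂ = (0.8059, 0.2448).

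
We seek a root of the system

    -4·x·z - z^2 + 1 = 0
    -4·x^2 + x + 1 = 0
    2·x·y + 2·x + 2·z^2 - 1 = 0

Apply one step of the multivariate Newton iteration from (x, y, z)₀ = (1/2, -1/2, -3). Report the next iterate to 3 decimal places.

(0.667, -18.167, -3.000)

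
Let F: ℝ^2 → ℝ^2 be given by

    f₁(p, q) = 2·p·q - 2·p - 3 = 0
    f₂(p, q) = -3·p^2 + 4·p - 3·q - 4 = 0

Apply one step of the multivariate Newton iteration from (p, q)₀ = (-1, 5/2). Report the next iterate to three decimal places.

At (-1, 5/2): F = (-6.000, -18.500).
Jacobian J = [[2·q - 2, 2·p], [-6·p + 4, -3]].
At the point, J = [[3.000, -2.000], [10.000, -3.000]] (det J = 11.000).
Solving J·Δ = −F gives Δ = (1.727, -0.409).
Then the next iterate is (p, q)₁ = (0.727, 2.091).

(0.727, 2.091)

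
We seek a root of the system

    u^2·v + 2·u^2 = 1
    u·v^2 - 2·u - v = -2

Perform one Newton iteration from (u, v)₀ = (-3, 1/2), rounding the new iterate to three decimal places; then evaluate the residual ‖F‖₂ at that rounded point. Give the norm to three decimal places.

2.910

At (-3, 1/2): F = (21.500, 6.750).
Jacobian J = [[2·u·v + 4·u, u^2], [v^2 - 2, 2·u·v - 1]].
At the point, J = [[-15.000, 9.000], [-1.750, -4.000]] (det J = 75.750).
Solving J·Δ = −F gives Δ = (1.937, 0.840).
Then the next iterate is (u, v)₁ = (-1.063, 1.340).
Re-evaluating at (-1.063, 1.340): F = (2.77410, 0.87728), so ‖F‖₂ = 2.910.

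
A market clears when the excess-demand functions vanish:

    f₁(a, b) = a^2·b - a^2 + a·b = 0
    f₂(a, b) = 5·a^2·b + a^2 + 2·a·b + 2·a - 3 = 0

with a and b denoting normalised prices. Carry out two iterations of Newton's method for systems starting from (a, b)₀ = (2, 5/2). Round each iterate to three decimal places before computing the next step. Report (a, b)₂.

(0.830, 1.077)

At (2, 5/2): F = (11.000, 65.000).
Jacobian J = [[2·a·b - 2·a + b, a^2 + a], [10·a·b + 2·a + 2·b + 2, 5·a^2 + 2·a]].
At the point, J = [[8.500, 6.000], [61.000, 24.000]] (det J = -162.000).
Solving J·Δ = −F gives Δ = (-0.778, -0.731).
Then the next iterate is (a, b)₁ = (1.222, 1.769).
Round to (1.222, 1.769) and repeat: F = (3.31005, 18.46882), J = [[3.64844, 2.71528], [29.59918, 9.91042]].
Δ = (-0.392, -0.692), so (a, b)₂ = (0.830, 1.077).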